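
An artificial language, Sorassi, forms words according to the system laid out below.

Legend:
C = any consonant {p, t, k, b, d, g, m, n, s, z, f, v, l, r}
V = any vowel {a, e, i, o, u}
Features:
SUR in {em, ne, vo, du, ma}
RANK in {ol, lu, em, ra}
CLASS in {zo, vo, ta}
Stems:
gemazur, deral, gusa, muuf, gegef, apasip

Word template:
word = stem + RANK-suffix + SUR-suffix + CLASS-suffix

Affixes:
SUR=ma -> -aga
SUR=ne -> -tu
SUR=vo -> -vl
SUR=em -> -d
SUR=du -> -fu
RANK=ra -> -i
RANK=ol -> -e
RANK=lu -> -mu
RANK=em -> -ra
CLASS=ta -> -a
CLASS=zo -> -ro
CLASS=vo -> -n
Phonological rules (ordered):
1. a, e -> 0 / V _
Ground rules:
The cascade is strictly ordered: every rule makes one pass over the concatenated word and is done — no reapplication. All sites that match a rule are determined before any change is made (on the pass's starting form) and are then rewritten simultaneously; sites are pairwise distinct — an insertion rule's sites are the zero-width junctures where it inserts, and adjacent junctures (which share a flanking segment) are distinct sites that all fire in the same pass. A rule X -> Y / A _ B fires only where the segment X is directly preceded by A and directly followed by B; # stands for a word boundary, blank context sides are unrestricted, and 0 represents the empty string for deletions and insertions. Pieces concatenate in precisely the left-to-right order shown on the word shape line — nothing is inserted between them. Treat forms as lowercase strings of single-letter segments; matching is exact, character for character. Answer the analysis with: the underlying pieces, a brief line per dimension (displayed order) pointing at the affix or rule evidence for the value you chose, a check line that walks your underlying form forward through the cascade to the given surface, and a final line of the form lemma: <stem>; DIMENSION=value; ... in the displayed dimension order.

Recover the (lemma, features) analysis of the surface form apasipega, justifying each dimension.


underlying: apasip-e-aga-a
SUR=ma - signalled by the affix -aga
RANK=ol - signalled by the affix -e
CLASS=ta - signalled by the affix -a
check: apasipeagaa -> apasipega
lemma: apasip; SUR=ma; RANK=ol; CLASS=ta


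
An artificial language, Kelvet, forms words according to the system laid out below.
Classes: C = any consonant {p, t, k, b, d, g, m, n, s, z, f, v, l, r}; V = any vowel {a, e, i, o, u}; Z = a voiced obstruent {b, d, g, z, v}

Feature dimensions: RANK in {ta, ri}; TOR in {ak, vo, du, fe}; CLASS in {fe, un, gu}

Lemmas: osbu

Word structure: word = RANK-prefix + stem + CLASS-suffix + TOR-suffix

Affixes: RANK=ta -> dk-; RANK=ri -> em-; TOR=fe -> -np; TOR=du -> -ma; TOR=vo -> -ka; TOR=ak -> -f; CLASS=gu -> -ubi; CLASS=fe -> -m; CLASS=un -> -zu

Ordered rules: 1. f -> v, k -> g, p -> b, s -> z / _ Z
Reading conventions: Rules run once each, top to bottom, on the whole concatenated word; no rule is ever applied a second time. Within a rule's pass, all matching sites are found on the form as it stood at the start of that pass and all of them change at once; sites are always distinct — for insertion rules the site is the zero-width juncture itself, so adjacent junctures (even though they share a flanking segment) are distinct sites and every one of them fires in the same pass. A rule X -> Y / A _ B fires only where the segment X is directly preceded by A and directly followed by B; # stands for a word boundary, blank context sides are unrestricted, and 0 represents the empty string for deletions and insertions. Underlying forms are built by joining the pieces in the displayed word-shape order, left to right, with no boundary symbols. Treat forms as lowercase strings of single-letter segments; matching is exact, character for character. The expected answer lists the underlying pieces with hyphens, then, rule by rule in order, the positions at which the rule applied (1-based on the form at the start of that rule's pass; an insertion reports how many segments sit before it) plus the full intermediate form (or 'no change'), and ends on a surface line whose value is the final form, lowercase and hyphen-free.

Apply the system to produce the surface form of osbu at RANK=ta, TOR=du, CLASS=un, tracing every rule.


underlying: dk-osbu-zu-ma
1. f -> v, k -> g, p -> b, s -> z / _ Z: fires at position(s) 4: dkozbuzuma
surface: dkozbuzuma


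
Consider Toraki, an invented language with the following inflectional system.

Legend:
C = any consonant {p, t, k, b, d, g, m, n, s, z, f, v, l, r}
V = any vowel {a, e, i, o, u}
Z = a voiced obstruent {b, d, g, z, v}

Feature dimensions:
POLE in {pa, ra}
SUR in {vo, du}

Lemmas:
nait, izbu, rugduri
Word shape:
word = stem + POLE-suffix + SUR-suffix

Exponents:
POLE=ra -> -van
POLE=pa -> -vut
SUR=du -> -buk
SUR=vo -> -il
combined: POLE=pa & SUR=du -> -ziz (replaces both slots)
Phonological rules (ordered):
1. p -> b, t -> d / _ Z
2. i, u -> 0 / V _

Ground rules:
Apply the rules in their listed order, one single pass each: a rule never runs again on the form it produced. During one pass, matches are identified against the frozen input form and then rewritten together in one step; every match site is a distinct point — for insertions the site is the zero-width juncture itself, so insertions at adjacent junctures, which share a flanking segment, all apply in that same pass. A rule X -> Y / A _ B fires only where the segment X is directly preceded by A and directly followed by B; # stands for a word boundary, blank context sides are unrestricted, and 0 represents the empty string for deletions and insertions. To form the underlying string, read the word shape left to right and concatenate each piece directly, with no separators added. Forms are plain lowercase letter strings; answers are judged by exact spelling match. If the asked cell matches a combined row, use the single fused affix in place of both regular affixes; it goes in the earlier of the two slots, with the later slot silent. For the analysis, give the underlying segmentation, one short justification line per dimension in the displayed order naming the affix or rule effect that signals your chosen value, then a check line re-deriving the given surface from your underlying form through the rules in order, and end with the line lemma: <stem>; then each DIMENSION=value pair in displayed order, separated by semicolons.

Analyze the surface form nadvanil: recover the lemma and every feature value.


underlying: nait-van-il
POLE=ra - signalled by the affix -van
SUR=vo - signalled by the affix -il
check: naitvanil -> naidvanil -> nadvanil
lemma: nait; POLE=ra; SUR=vo


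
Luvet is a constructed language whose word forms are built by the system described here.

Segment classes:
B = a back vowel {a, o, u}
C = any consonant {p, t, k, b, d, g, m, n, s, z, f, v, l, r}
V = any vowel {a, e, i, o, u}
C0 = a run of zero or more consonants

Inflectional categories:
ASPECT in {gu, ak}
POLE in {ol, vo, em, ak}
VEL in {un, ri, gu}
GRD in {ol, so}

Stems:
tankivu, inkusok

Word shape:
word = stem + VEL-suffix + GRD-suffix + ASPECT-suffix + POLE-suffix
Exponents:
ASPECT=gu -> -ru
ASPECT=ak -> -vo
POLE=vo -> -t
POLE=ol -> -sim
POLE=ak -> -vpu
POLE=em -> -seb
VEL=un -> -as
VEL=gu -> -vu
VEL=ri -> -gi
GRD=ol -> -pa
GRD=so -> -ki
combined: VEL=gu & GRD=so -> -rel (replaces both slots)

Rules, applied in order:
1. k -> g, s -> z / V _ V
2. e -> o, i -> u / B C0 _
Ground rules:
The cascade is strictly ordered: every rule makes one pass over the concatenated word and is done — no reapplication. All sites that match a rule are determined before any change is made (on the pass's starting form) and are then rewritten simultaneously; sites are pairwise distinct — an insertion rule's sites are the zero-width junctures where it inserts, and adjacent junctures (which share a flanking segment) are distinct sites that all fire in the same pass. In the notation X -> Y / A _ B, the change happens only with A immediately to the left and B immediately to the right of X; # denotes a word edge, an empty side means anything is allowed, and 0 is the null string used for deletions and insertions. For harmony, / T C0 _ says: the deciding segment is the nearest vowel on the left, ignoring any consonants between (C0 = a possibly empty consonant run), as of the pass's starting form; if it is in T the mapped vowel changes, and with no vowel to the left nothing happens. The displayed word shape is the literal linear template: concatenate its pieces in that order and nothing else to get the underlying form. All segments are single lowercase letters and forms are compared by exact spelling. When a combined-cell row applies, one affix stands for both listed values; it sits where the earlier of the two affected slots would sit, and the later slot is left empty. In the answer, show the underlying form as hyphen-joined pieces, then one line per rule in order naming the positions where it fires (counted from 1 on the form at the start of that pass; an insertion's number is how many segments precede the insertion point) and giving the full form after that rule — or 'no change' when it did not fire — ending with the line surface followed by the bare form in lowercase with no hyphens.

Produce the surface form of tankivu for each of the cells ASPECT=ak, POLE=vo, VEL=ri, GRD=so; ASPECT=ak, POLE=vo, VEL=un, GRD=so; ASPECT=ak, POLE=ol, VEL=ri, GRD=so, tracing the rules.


cell ASPECT=ak, POLE=vo, VEL=ri, GRD=so:
underlying: tankivu-gi-ki-vo-t
1. k -> g, s -> z / V _ V: fires at position(s) 10: tankivugigivot
2. e -> o, i -> u / B C0 _: fires at position(s) 5, 9: tankuvugugivot
surface: tankuvugugivot

cell ASPECT=ak, POLE=vo, VEL=un, GRD=so:
underlying: tankivu-as-ki-vo-t
1. k -> g, s -> z / V _ V: no change
2. e -> o, i -> u / B C0 _: fires at position(s) 5, 11: tankuvuaskuvot
surface: tankuvuaskuvot

cell ASPECT=ak, POLE=ol, VEL=ri, GRD=so:
underlying: tankivu-gi-ki-vo-sim
1. k -> g, s -> z / V _ V: fires at position(s) 10, 14: tankivugigivozim
2. e -> o, i -> u / B C0 _: fires at position(s) 5, 9, 15: tankuvugugivozum
surface: tankuvugugivozum


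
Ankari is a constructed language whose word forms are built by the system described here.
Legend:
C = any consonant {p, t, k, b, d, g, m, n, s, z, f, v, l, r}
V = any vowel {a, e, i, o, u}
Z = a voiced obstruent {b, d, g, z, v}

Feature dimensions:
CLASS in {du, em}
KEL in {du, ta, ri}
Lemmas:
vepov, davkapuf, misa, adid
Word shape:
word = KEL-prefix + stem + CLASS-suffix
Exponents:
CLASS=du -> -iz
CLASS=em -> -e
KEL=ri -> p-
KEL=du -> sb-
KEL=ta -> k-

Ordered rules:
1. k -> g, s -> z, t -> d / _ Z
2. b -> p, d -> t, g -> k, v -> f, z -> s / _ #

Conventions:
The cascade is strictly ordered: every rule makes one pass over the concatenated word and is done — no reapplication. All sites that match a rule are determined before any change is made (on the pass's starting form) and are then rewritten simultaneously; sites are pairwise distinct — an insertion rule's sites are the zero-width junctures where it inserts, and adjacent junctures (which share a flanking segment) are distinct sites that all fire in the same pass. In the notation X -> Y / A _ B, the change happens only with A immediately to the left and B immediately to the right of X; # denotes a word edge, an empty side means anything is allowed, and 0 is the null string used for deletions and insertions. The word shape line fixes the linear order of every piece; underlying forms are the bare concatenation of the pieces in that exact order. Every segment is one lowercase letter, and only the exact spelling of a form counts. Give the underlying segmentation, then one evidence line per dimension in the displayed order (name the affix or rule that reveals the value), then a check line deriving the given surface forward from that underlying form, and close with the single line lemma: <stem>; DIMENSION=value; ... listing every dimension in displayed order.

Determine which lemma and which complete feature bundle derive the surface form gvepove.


underlying: k-vepov-e
CLASS=em - signalled by the affix -e
KEL=ta - signalled by the affix k-
check: kvepove -> gvepove -> gvepove
lemma: vepov; CLASS=em; KEL=ta


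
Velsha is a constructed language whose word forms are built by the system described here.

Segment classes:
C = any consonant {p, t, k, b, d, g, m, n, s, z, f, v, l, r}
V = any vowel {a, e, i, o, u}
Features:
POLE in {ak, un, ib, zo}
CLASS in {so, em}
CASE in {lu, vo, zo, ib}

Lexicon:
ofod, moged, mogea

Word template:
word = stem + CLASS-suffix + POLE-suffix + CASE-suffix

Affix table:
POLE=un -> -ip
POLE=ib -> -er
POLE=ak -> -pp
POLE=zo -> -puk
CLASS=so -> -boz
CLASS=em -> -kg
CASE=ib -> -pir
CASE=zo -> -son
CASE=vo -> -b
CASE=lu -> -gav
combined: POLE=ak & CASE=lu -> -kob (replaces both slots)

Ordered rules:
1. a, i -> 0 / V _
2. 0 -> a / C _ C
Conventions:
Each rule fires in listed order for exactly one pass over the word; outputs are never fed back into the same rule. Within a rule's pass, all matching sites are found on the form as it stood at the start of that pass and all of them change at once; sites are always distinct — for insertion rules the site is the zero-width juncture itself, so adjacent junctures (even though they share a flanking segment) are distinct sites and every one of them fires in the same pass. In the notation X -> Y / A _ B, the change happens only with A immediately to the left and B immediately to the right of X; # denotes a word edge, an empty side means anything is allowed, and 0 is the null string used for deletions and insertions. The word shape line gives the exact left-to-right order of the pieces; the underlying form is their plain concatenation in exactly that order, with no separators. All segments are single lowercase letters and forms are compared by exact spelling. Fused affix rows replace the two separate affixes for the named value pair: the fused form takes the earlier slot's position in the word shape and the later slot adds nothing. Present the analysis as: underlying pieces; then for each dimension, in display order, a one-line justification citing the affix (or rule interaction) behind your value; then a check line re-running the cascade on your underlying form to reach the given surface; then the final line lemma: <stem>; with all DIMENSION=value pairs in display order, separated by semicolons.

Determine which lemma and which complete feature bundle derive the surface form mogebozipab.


underlying: mogea-boz-ip-b
POLE=un - signalled by the affix -ip
CLASS=so - signalled by the affix -boz
CASE=vo - signalled by the affix -b
check: mogeabozipb -> mogebozipb -> mogebozipab
lemma: mogea; POLE=un; CLASS=so; CASE=vo


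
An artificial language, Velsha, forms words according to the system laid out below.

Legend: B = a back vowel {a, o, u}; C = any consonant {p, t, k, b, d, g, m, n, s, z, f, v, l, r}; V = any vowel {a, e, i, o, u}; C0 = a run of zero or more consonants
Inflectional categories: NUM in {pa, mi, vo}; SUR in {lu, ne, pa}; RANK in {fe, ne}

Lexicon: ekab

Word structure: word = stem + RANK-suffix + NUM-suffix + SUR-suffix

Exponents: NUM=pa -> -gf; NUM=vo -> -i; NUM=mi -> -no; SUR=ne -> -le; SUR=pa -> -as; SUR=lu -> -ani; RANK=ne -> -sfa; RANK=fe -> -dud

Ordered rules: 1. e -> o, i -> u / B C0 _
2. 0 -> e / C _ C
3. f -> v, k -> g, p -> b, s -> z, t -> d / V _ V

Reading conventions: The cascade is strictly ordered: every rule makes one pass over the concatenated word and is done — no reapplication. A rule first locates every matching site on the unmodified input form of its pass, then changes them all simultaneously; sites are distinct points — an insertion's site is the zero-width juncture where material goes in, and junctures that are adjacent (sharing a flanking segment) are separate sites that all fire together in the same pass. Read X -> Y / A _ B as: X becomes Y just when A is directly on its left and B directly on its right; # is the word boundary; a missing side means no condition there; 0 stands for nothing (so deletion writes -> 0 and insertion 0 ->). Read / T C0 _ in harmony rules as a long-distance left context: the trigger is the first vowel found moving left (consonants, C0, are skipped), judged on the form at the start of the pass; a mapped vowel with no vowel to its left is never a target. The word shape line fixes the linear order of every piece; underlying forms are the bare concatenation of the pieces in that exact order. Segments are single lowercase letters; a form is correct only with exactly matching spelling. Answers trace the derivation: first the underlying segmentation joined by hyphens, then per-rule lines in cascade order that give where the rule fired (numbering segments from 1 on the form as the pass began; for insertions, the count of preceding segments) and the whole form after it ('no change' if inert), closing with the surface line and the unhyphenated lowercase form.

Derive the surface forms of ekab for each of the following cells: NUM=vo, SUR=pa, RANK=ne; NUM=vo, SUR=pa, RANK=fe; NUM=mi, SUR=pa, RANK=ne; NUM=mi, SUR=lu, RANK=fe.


cell NUM=vo, SUR=pa, RANK=ne:
underlying: ekab-sfa-i-as
1. e -> o, i -> u / B C0 _: fires at position(s) 8: ekabsfauas
2. 0 -> e / C _ C: inserts after position(s) 4, 5: ekabesefauas
3. f -> v, k -> g, p -> b, s -> z, t -> d / V _ V: fires at position(s) 2, 6, 8: egabezevauas
surface: egabezevauas

cell NUM=vo, SUR=pa, RANK=fe:
underlying: ekab-dud-i-as
1. e -> o, i -> u / B C0 _: fires at position(s) 8: ekabduduas
2. 0 -> e / C _ C: inserts after position(s) 4: ekabeduduas
3. f -> v, k -> g, p -> b, s -> z, t -> d / V _ V: fires at position(s) 2: egabeduduas
surface: egabeduduas

cell NUM=mi, SUR=pa, RANK=ne:
underlying: ekab-sfa-no-as
1. e -> o, i -> u / B C0 _: no change
2. 0 -> e / C _ C: inserts after position(s) 4, 5: ekabesefanoas
3. f -> v, k -> g, p -> b, s -> z, t -> d / V _ V: fires at position(s) 2, 6, 8: egabezevanoas
surface: egabezevanoas

cell NUM=mi, SUR=lu, RANK=fe:
underlying: ekab-dud-no-ani
1. e -> o, i -> u / B C0 _: fires at position(s) 12: ekabdudnoanu
2. 0 -> e / C _ C: inserts after position(s) 4, 7: ekabedudenoanu
3. f -> v, k -> g, p -> b, s -> z, t -> d / V _ V: fires at position(s) 2: egabedudenoanu
surface: egabedudenoanu


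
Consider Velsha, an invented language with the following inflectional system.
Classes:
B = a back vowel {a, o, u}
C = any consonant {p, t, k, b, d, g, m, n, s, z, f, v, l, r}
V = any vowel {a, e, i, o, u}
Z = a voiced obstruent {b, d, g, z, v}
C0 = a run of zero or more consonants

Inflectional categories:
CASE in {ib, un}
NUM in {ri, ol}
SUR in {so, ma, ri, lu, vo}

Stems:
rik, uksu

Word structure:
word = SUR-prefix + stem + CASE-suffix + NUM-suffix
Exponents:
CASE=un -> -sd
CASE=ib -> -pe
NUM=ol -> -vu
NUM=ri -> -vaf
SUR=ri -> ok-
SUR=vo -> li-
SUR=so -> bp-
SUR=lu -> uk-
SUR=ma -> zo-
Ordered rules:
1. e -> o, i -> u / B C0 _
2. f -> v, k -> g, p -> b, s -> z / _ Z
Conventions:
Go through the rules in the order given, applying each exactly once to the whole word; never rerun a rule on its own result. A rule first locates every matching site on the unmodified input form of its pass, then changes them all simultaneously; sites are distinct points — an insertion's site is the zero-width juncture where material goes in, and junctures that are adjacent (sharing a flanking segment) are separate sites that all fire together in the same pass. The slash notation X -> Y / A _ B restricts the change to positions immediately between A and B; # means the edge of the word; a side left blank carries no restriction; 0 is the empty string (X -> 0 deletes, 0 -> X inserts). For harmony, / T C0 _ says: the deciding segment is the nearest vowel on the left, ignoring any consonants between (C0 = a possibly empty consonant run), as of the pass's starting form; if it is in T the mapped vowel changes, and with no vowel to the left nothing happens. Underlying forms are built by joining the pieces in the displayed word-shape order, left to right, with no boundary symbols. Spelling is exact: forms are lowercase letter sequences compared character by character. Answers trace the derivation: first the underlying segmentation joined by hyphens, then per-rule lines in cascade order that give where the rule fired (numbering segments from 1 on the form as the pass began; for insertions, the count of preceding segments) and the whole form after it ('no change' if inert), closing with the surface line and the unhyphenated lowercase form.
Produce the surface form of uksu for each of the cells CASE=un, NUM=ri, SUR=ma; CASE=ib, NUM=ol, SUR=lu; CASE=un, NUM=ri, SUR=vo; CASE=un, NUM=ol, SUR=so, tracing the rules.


cell CASE=un, NUM=ri, SUR=ma:
underlying: zo-uksu-sd-vaf
1. e -> o, i -> u / B C0 _: no change
2. f -> v, k -> g, p -> b, s -> z / _ Z: fires at position(s) 7: zouksuzdvaf
surface: zouksuzdvaf

cell CASE=ib, NUM=ol, SUR=lu:
underlying: uk-uksu-pe-vu
1. e -> o, i -> u / B C0 _: fires at position(s) 8: ukuksupovu
2. f -> v, k -> g, p -> b, s -> z / _ Z: no change
surface: ukuksupovu

cell CASE=un, NUM=ri, SUR=vo:
underlying: li-uksu-sd-vaf
1. e -> o, i -> u / B C0 _: no change
2. f -> v, k -> g, p -> b, s -> z / _ Z: fires at position(s) 7: liuksuzdvaf
surface: liuksuzdvaf

cell CASE=un, NUM=ol, SUR=so:
underlying: bp-uksu-sd-vu
1. e -> o, i -> u / B C0 _: no change
2. f -> v, k -> g, p -> b, s -> z / _ Z: fires at position(s) 7: bpuksuzdvu
surface: bpuksuzdvu


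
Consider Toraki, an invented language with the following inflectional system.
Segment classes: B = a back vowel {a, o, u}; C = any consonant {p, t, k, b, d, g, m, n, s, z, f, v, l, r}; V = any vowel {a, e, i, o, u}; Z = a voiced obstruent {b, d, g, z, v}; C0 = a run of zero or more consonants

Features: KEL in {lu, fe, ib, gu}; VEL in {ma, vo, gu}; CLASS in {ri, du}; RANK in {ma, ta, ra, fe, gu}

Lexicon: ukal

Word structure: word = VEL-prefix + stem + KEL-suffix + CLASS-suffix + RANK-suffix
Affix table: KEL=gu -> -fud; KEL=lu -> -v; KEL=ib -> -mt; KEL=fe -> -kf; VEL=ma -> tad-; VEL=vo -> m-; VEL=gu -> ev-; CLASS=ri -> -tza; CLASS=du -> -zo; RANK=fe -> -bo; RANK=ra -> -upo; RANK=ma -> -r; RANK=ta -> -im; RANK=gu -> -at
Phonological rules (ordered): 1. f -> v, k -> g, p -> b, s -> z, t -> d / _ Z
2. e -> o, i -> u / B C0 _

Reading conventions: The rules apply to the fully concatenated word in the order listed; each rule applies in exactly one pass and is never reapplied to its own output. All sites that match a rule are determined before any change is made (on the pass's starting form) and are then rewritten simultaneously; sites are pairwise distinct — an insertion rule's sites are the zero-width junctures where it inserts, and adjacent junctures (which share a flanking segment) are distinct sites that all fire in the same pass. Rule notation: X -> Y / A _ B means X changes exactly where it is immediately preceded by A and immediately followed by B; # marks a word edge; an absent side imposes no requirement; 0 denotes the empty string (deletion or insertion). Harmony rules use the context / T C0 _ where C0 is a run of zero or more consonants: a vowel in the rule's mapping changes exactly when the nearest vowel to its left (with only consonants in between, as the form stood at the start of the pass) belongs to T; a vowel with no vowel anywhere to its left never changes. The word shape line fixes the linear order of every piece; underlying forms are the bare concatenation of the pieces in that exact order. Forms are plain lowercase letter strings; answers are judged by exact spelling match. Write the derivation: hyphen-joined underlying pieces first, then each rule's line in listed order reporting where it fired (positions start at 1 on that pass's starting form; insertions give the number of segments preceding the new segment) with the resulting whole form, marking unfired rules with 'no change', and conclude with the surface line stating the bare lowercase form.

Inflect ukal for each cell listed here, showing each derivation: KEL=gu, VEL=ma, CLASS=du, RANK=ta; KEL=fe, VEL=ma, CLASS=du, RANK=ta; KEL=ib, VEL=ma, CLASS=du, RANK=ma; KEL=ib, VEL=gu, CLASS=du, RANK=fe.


cell KEL=gu, VEL=ma, CLASS=du, RANK=ta:
underlying: tad-ukal-fud-zo-im
1. f -> v, k -> g, p -> b, s -> z, t -> d / _ Z: no change
2. e -> o, i -> u / B C0 _: fires at position(s) 13: tadukalfudzoum
surface: tadukalfudzoum

cell KEL=fe, VEL=ma, CLASS=du, RANK=ta:
underlying: tad-ukal-kf-zo-im
1. f -> v, k -> g, p -> b, s -> z, t -> d / _ Z: fires at position(s) 9: tadukalkvzoim
2. e -> o, i -> u / B C0 _: fires at position(s) 12: tadukalkvzoum
surface: tadukalkvzoum

cell KEL=ib, VEL=ma, CLASS=du, RANK=ma:
underlying: tad-ukal-mt-zo-r
1. f -> v, k -> g, p -> b, s -> z, t -> d / _ Z: fires at position(s) 9: tadukalmdzor
2. e -> o, i -> u / B C0 _: no change
surface: tadukalmdzor

cell KEL=ib, VEL=gu, CLASS=du, RANK=fe:
underlying: ev-ukal-mt-zo-bo
1. f -> v, k -> g, p -> b, s -> z, t -> d / _ Z: fires at position(s) 8: evukalmdzobo
2. e -> o, i -> u / B C0 _: no change
surface: evukalmdzobo


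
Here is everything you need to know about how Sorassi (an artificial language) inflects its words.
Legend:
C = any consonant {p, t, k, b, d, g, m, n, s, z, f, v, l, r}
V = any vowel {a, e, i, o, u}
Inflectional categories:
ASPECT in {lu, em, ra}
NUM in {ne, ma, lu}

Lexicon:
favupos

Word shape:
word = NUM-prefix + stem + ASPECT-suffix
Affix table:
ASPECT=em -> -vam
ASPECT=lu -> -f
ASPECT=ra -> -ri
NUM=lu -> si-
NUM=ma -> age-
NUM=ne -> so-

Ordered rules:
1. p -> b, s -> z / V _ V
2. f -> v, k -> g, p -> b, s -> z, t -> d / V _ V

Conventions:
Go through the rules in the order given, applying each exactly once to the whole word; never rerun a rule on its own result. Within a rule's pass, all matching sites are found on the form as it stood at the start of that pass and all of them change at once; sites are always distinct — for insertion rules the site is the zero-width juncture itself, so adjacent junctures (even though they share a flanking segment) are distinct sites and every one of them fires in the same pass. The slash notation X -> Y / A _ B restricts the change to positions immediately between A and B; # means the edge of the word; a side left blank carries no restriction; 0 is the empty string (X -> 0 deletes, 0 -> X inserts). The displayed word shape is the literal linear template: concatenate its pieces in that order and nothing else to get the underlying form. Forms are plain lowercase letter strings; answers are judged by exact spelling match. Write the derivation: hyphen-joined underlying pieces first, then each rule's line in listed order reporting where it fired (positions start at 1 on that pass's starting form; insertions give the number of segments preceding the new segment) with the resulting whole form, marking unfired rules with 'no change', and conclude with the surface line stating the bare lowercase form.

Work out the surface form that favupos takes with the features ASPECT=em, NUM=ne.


underlying: so-favupos-vam
1. p -> b, s -> z / V _ V: fires at position(s) 7: sofavubosvam
2. f -> v, k -> g, p -> b, s -> z, t -> d / V _ V: fires at position(s) 3: sovavubosvam
surface: sovavubosvam


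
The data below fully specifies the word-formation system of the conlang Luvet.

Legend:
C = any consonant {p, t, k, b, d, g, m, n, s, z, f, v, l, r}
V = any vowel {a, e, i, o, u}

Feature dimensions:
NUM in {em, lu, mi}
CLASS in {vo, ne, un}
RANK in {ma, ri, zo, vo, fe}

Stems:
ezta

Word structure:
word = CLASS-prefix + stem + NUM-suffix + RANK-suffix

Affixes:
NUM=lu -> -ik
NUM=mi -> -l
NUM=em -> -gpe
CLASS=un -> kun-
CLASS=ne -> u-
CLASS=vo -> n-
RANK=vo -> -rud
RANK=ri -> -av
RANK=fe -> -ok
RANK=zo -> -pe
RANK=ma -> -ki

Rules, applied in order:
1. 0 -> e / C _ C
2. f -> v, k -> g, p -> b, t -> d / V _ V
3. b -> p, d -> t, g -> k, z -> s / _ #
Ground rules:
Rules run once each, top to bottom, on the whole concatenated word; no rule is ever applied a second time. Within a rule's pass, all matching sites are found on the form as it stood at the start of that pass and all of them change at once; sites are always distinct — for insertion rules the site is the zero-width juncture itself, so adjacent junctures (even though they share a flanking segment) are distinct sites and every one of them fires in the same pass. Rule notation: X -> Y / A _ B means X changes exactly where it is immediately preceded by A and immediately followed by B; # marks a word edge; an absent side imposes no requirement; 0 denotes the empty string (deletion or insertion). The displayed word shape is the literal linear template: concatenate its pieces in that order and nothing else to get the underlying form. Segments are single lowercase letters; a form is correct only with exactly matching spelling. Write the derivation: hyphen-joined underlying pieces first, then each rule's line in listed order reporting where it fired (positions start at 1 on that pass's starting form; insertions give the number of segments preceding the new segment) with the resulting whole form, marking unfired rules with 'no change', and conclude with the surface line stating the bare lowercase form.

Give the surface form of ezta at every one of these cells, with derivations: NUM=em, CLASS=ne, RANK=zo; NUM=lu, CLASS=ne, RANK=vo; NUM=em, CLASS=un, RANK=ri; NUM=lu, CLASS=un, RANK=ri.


cell NUM=em, CLASS=ne, RANK=zo:
underlying: u-ezta-gpe-pe
1. 0 -> e / C _ C: inserts after position(s) 3, 6: uezetagepepe
2. f -> v, k -> g, p -> b, t -> d / V _ V: fires at position(s) 5, 9, 11: uezedagebebe
3. b -> p, d -> t, g -> k, z -> s / _ #: no change
surface: uezedagebebe

cell NUM=lu, CLASS=ne, RANK=vo:
underlying: u-ezta-ik-rud
1. 0 -> e / C _ C: inserts after position(s) 3, 7: uezetaikerud
2. f -> v, k -> g, p -> b, t -> d / V _ V: fires at position(s) 5, 8: uezedaigerud
3. b -> p, d -> t, g -> k, z -> s / _ #: fires at position(s) 12: uezedaigerut
surface: uezedaigerut

cell NUM=em, CLASS=un, RANK=ri:
underlying: kun-ezta-gpe-av
1. 0 -> e / C _ C: inserts after position(s) 5, 8: kunezetagepeav
2. f -> v, k -> g, p -> b, t -> d / V _ V: fires at position(s) 7, 11: kunezedagebeav
3. b -> p, d -> t, g -> k, z -> s / _ #: no change
surface: kunezedagebeav

cell NUM=lu, CLASS=un, RANK=ri:
underlying: kun-ezta-ik-av
1. 0 -> e / C _ C: inserts after position(s) 5: kunezetaikav
2. f -> v, k -> g, p -> b, t -> d / V _ V: fires at position(s) 7, 10: kunezedaigav
3. b -> p, d -> t, g -> k, z -> s / _ #: no change
surface: kunezedaigav


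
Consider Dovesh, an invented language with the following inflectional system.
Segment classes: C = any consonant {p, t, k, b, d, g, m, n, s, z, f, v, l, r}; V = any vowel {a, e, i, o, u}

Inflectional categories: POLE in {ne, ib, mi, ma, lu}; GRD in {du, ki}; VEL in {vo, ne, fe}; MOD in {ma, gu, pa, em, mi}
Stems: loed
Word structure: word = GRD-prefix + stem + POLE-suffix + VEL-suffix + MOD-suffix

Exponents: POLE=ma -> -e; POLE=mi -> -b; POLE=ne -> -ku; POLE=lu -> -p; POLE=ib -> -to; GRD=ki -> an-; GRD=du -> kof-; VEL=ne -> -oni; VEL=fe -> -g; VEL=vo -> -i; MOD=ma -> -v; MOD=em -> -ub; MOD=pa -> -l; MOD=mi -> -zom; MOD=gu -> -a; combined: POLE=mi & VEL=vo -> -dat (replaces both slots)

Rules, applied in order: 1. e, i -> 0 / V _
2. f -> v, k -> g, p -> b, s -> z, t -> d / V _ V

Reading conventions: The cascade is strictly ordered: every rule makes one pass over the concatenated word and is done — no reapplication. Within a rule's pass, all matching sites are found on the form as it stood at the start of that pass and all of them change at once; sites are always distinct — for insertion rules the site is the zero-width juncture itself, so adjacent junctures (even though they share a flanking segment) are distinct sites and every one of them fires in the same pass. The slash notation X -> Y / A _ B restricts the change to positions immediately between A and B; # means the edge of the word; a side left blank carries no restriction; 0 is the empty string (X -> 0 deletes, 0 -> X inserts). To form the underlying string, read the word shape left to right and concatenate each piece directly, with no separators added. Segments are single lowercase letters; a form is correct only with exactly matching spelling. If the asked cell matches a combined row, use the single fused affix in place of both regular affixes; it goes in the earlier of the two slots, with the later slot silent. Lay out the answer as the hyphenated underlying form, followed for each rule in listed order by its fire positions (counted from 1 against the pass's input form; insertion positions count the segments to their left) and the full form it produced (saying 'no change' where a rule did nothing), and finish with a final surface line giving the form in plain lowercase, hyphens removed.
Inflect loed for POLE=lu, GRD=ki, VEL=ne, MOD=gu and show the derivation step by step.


underlying: an-loed-p-oni-a
1. e, i -> 0 / V _: fires at position(s) 5: anlodponia
2. f -> v, k -> g, p -> b, s -> z, t -> d / V _ V: no change
surface: anlodponia


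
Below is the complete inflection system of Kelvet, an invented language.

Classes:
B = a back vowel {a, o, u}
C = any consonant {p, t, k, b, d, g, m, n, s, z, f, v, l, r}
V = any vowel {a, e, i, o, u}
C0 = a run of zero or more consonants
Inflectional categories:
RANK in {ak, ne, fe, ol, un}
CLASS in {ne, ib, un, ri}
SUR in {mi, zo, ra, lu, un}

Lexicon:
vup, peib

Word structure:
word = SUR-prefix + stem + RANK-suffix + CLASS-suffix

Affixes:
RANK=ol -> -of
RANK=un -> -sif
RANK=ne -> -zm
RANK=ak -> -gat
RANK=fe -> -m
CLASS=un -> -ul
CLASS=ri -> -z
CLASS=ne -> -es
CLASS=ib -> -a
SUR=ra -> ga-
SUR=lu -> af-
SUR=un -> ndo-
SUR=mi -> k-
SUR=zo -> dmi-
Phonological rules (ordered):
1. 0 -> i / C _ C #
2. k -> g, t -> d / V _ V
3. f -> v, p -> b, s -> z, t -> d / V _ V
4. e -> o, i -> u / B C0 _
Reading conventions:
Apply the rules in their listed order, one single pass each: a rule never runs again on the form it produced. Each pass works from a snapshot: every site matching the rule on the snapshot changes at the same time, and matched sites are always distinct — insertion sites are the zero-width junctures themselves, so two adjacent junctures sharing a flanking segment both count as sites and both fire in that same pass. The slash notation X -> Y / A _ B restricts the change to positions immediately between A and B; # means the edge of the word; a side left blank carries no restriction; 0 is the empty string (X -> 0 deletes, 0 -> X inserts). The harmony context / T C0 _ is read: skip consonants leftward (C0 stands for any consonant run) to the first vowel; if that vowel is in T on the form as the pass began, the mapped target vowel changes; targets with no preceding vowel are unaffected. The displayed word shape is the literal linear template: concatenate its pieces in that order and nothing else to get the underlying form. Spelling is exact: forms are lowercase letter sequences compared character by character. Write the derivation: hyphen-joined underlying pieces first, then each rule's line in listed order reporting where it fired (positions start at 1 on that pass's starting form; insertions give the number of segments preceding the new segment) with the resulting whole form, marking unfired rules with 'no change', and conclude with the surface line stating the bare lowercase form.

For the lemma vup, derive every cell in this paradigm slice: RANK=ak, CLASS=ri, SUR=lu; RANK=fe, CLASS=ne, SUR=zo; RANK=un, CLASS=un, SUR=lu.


cell RANK=ak, CLASS=ri, SUR=lu:
underlying: af-vup-gat-z
1. 0 -> i / C _ C #: inserts after position(s) 8: afvupgatiz
2. k -> g, t -> d / V _ V: fires at position(s) 8: afvupgadiz
3. f -> v, p -> b, s -> z, t -> d / V _ V: no change
4. e -> o, i -> u / B C0 _: fires at position(s) 9: afvupgaduz
surface: afvupgaduz

cell RANK=fe, CLASS=ne, SUR=zo:
underlying: dmi-vup-m-es
1. 0 -> i / C _ C #: no change
2. k -> g, t -> d / V _ V: no change
3. f -> v, p -> b, s -> z, t -> d / V _ V: no change
4. e -> o, i -> u / B C0 _: fires at position(s) 8: dmivupmos
surface: dmivupmos

cell RANK=un, CLASS=un, SUR=lu:
underlying: af-vup-sif-ul
1. 0 -> i / C _ C #: no change
2. k -> g, t -> d / V _ V: no change
3. f -> v, p -> b, s -> z, t -> d / V _ V: fires at position(s) 8: afvupsivul
4. e -> o, i -> u / B C0 _: fires at position(s) 7: afvupsuvul
surface: afvupsuvul


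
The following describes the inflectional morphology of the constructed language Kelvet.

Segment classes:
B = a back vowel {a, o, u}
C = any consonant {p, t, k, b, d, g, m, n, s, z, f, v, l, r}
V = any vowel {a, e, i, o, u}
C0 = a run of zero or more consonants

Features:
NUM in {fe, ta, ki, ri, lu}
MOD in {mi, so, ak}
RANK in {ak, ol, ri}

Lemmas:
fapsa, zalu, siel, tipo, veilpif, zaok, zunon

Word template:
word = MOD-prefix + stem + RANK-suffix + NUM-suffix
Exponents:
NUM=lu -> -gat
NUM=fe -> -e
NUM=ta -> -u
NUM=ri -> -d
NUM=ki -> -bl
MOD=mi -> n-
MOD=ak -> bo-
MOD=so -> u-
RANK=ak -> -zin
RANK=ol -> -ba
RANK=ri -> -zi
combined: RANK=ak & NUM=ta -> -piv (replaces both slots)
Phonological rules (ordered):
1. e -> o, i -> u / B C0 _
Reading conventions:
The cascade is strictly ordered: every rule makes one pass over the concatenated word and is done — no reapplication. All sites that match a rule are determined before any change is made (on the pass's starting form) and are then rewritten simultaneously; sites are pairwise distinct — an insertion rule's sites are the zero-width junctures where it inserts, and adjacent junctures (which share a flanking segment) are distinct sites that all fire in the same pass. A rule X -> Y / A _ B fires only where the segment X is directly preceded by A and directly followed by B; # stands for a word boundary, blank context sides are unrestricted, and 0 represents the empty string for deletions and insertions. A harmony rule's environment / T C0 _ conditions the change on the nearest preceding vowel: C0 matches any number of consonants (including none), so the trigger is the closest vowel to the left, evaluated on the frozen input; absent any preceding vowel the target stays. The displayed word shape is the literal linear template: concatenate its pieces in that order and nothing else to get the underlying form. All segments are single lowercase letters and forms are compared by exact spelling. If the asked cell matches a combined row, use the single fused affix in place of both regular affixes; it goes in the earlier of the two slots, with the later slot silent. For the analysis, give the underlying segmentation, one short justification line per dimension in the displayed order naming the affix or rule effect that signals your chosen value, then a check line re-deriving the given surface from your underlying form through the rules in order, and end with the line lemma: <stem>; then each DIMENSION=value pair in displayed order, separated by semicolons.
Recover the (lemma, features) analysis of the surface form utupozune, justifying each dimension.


underlying: u-tipo-zin-e
NUM=fe - signalled by the affix -e
MOD=so - signalled by the affix u-
RANK=ak - signalled by the affix -zin
check: utipozine -> utupozune
lemma: tipo; NUM=fe; MOD=so; RANK=ak


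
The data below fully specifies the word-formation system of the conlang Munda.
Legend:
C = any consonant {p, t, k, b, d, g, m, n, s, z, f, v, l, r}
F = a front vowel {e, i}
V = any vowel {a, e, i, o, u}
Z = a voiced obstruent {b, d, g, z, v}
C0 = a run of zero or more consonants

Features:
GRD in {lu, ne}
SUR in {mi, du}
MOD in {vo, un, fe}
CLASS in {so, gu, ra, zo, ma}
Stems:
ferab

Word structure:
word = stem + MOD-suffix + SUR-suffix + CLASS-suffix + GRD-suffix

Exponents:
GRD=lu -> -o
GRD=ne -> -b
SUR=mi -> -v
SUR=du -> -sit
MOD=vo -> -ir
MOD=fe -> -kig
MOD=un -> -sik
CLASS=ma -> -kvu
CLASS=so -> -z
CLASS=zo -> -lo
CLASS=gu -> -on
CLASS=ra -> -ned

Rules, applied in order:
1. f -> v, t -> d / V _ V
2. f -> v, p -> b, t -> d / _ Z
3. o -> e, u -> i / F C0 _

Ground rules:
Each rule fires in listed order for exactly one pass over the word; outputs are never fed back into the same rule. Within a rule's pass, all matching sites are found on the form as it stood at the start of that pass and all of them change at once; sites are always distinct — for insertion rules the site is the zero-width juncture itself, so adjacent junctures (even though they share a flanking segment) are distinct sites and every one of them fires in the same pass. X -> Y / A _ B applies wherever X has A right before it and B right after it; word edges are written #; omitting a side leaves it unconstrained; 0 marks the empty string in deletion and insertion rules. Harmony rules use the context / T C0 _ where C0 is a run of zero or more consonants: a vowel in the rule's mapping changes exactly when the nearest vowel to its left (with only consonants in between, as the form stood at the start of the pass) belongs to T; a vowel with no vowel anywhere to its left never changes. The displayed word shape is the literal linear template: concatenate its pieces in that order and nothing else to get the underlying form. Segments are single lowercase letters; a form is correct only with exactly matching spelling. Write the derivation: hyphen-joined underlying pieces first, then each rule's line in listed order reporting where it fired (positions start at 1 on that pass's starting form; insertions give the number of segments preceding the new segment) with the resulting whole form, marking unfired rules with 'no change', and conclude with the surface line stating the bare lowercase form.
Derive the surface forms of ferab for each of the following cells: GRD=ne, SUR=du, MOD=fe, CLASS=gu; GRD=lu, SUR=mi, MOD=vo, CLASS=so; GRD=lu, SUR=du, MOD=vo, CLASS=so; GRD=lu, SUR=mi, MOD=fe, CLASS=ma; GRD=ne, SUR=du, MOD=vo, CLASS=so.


cell GRD=ne, SUR=du, MOD=fe, CLASS=gu:
underlying: ferab-kig-sit-on-b
1. f -> v, t -> d / V _ V: fires at position(s) 11: ferabkigsidonb
2. f -> v, p -> b, t -> d / _ Z: no change
3. o -> e, u -> i / F C0 _: fires at position(s) 12: ferabkigsidenb
surface: ferabkigsidenb

cell GRD=lu, SUR=mi, MOD=vo, CLASS=so:
underlying: ferab-ir-v-z-o
1. f -> v, t -> d / V _ V: no change
2. f -> v, p -> b, t -> d / _ Z: no change
3. o -> e, u -> i / F C0 _: fires at position(s) 10: ferabirvze
surface: ferabirvze

cell GRD=lu, SUR=du, MOD=vo, CLASS=so:
underlying: ferab-ir-sit-z-o
1. f -> v, t -> d / V _ V: no change
2. f -> v, p -> b, t -> d / _ Z: fires at position(s) 10: ferabirsidzo
3. o -> e, u -> i / F C0 _: fires at position(s) 12: ferabirsidze
surface: ferabirsidze

cell GRD=lu, SUR=mi, MOD=fe, CLASS=ma:
underlying: ferab-kig-v-kvu-o
1. f -> v, t -> d / V _ V: no change
2. f -> v, p -> b, t -> d / _ Z: no change
3. o -> e, u -> i / F C0 _: fires at position(s) 12: ferabkigvkvio
surface: ferabkigvkvio

cell GRD=ne, SUR=du, MOD=vo, CLASS=so:
underlying: ferab-ir-sit-z-b
1. f -> v, t -> d / V _ V: no change
2. f -> v, p -> b, t -> d / _ Z: fires at position(s) 10: ferabirsidzb
3. o -> e, u -> i / F C0 _: no change
surface: ferabirsidzb
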